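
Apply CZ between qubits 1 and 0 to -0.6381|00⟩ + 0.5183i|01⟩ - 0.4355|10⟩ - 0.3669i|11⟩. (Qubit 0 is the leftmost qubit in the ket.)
-0.6381|00⟩ + 0.5183i|01⟩ - 0.4355|10⟩ + 0.3669i|11⟩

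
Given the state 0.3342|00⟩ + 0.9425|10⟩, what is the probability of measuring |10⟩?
0.8883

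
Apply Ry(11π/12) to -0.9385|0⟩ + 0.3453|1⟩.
-0.4648|0⟩ - 0.8854|1⟩

Ry(11π/12) = [[cos(θ/2), −sin(θ/2)], [sin(θ/2), cos(θ/2)]]; θ = 11π/12, cos(θ/2) ≈ 0.130526, sin(θ/2) ≈ 0.991445.
With a = amp(|0⟩) = -0.9385 and b = amp(|1⟩) = 0.3453:
new amp(|0⟩) = (0.130526)·a + (-0.991445)·b = -0.4648
new amp(|1⟩) = (0.991445)·a + (0.130526)·b = -0.8854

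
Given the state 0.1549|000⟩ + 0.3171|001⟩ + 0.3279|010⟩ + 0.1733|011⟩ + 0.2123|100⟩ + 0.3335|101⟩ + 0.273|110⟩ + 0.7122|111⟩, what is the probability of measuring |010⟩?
0.1075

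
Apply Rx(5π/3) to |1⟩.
-(1/2)i|0⟩ - 0.866|1⟩

Rx(5π/3) = [[cos(θ/2), −i·sin(θ/2)], [−i·sin(θ/2), cos(θ/2)]]; θ = 5π/3, cos(θ/2) ≈ -0.866025, sin(θ/2) ≈ 0.5.
With a = amp(|0⟩) = 0 and b = amp(|1⟩) = 1:
new amp(|0⟩) = (-0.866025)·a + (-0.5i)·b = -(1/2)i
new amp(|1⟩) = (-0.5i)·a + (-0.866025)·b = -0.866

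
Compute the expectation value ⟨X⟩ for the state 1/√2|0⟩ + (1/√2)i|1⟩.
0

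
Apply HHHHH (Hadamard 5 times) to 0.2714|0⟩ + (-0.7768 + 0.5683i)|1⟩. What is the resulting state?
(-0.3574 + 0.4018i)|0⟩ + (0.7412 - 0.4018i)|1⟩

H² = I, so H^5 = H: a single Hadamard. With (a, b) = (0.2714, (-0.7768 + 0.5683i)), H gives ((a + b)/√2, (a − b)/√2) = ((-0.3574 + 0.4018i), (0.7412 - 0.4018i)).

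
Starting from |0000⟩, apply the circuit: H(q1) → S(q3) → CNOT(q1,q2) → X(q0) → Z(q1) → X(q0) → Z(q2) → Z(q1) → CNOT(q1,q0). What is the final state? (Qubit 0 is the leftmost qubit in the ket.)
1/√2|0000⟩ - 1/√2|1110⟩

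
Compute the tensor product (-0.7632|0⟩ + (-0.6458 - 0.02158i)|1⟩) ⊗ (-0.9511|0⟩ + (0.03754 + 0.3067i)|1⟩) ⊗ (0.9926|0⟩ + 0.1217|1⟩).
0.7205|000⟩ + 0.08834|001⟩ + (-0.02844 - 0.2323i)|010⟩ + (-0.003487 - 0.02849i)|011⟩ + (0.6097 + 0.02037i)|100⟩ + (0.07475 + 0.002498i)|101⟩ + (-0.01749 - 0.1974i)|110⟩ + (-0.002145 - 0.0242i)|111⟩

amp(|b₁b₂…⟩) = product of the factor amplitudes for bits b₁, b₂, …; only kets whose every factor amplitude is nonzero survive.
|000⟩: (-0.7632)(-0.9511)(0.9926) = 0.7205
|001⟩: (-0.7632)(-0.9511)(0.1217) = 0.08834
|010⟩: (-0.7632)(0.03754 + 0.3067i)(0.9926) = (-0.02844 - 0.2323i)
|011⟩: (-0.7632)(0.03754 + 0.3067i)(0.1217) = (-0.003487 - 0.02849i)
|100⟩: (-0.6458 - 0.02158i)(-0.9511)(0.9926) = (0.6097 + 0.02037i)
|101⟩: (-0.6458 - 0.02158i)(-0.9511)(0.1217) = (0.07475 + 0.002498i)
|110⟩: (-0.6458 - 0.02158i)(0.03754 + 0.3067i)(0.9926) = (-0.01749 - 0.1974i)
|111⟩: (-0.6458 - 0.02158i)(0.03754 + 0.3067i)(0.1217) = (-0.002145 - 0.0242i)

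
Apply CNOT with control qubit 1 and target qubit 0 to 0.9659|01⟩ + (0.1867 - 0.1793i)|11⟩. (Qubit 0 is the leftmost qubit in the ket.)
(0.1867 - 0.1793i)|01⟩ + 0.9659|11⟩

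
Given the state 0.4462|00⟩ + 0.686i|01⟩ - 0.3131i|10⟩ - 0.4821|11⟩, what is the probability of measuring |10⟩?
0.09803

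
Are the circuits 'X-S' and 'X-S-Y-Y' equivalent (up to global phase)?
Yes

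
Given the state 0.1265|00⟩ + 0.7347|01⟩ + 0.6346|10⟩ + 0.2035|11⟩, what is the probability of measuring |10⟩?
0.4027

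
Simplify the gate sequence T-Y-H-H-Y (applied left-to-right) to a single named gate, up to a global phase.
T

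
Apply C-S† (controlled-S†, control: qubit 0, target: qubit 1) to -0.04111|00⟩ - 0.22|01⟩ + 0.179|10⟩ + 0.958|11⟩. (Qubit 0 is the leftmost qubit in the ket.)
-0.04111|00⟩ - 0.22|01⟩ + 0.179|10⟩ - 0.958i|11⟩

C-S† leaves the control-|0⟩ kets |00⟩, |01⟩ unchanged and applies S† to qubit 1 on the control-|1⟩ pair (|10⟩, |11⟩).
S† = [[1, 0], [0, -i]].
With a = amp(|10⟩) = 0.179 and b = amp(|11⟩) = 0.958:
new amp(|10⟩) = (1)·a = 0.179
new amp(|11⟩) = (-i)·b = -0.958i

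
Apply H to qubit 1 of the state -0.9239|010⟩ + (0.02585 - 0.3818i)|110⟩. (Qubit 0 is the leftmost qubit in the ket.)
-0.6533|000⟩ + 0.6533|010⟩ + (0.01828 - 0.27i)|100⟩ + (-0.01828 + 0.27i)|110⟩

H on qubit 1 mixes each pair of kets that differ only in qubit 1: amplitudes (a, b) of (|…0…⟩, |…1…⟩) become ((a + b)/√2, (a − b)/√2). Kets absent from the input have amplitude 0.
(|000⟩, |010⟩): (a, b) = (0, -0.9239) → (-0.6533, 0.6533)
(|100⟩, |110⟩): (a, b) = (0, (0.02585 - 0.3818i)) → ((0.01828 - 0.27i), (-0.01828 + 0.27i))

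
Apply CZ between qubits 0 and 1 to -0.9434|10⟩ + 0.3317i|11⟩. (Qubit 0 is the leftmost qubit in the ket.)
-0.9434|10⟩ - 0.3317i|11⟩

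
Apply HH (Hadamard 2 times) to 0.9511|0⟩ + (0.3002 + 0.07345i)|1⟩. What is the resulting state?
0.9511|0⟩ + (0.3002 + 0.07345i)|1⟩

H² = I, so an even number of Hadamards cancels: H^2 = I and the state is unchanged.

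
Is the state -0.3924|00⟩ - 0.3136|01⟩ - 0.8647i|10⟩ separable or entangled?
Entangled

Writing the state as a|00⟩ + b|01⟩ + c|10⟩ + d|11⟩, it is a product state iff ad − bc = 0.
Here (a, b, c, d) = (-0.3924, -0.3136, -0.8647i, 0): ad − bc = (-0.3924)(0) − (-0.3136)(-0.8647i) = -0.2712i ≠ 0, so the state is entangled.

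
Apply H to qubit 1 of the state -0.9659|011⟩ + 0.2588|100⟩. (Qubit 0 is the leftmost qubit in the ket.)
-0.683|001⟩ + 0.683|011⟩ + 0.183|100⟩ + 0.183|110⟩

H on qubit 1 mixes each pair of kets that differ only in qubit 1: amplitudes (a, b) of (|…0…⟩, |…1…⟩) become ((a + b)/√2, (a − b)/√2). Kets absent from the input have amplitude 0.
(|001⟩, |011⟩): (a, b) = (0, -0.9659) → (-0.683, 0.683)
(|100⟩, |110⟩): (a, b) = (0.2588, 0) → (0.183, 0.183)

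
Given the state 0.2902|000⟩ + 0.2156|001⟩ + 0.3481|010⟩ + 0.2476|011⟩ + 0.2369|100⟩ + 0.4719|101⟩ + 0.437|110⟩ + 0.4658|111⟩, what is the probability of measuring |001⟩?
0.04648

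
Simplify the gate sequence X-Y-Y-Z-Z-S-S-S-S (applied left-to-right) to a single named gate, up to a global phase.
X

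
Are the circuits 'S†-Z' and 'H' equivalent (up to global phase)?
No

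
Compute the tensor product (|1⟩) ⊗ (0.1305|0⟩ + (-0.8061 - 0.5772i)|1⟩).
0.1305|10⟩ + (-0.8061 - 0.5772i)|11⟩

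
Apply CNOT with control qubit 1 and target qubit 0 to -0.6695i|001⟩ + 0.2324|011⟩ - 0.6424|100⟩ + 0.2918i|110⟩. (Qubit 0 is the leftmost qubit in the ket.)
-0.6695i|001⟩ + 0.2918i|010⟩ - 0.6424|100⟩ + 0.2324|111⟩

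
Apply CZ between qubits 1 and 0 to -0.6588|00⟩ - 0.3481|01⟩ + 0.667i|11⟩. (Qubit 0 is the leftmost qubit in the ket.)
-0.6588|00⟩ - 0.3481|01⟩ - 0.667i|11⟩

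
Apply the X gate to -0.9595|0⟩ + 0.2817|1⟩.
0.2817|0⟩ - 0.9595|1⟩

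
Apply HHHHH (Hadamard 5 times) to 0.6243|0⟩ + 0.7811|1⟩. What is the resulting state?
0.9938|0⟩ - 0.1109|1⟩

H² = I, so H^5 = H: a single Hadamard. With (a, b) = (0.6243, 0.7811), H gives ((a + b)/√2, (a − b)/√2) = (0.9938, -0.1109).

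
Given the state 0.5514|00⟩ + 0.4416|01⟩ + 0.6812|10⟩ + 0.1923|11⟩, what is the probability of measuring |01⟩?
0.195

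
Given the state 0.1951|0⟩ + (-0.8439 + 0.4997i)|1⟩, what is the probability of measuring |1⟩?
0.9619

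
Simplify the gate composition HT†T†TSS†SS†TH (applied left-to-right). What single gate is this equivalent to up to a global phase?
I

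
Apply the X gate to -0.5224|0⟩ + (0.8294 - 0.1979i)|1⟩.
(0.8294 - 0.1979i)|0⟩ - 0.5224|1⟩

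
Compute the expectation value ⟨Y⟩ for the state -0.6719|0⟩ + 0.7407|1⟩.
0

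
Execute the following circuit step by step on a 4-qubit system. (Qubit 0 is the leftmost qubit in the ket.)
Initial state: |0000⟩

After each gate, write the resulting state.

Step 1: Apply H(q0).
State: 1/√2|0000⟩ + 1/√2|1000⟩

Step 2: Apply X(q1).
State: 1/√2|0100⟩ + 1/√2|1100⟩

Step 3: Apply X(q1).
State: 1/√2|0000⟩ + 1/√2|1000⟩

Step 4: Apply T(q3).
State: 1/√2|0000⟩ + 1/√2|1000⟩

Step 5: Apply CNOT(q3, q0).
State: 1/√2|0000⟩ + 1/√2|1000⟩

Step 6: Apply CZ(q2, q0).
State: 1/√2|0000⟩ + 1/√2|1000⟩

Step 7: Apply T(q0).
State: 1/√2|0000⟩ + (1/2 + (1/2)i)|1000⟩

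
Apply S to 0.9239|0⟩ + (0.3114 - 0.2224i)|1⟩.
0.9239|0⟩ + (0.2224 + 0.3114i)|1⟩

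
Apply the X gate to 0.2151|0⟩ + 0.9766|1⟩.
0.9766|0⟩ + 0.2151|1⟩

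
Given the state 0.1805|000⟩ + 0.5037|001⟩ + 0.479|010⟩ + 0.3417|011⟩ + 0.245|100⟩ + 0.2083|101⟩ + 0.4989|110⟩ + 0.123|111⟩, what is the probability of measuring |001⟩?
0.2537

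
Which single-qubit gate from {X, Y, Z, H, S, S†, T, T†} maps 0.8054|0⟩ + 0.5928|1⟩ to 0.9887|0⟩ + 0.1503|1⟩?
H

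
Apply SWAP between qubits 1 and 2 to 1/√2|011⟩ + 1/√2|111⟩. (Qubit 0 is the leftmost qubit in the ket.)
1/√2|011⟩ + 1/√2|111⟩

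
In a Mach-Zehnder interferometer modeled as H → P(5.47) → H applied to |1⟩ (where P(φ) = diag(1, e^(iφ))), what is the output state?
(0.1564 + 0.3632i)|0⟩ + (0.8436 - 0.3632i)|1⟩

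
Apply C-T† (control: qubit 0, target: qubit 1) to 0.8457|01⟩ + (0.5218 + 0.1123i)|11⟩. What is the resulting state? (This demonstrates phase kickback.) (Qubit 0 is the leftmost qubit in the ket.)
0.8457|01⟩ + (0.4484 - 0.2896i)|11⟩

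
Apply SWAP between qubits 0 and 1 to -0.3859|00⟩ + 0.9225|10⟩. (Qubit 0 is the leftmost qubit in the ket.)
-0.3859|00⟩ + 0.9225|01⟩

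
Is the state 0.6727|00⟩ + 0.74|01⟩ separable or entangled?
Separable

Writing the state as a|00⟩ + b|01⟩ + c|10⟩ + d|11⟩, it is a product state iff ad − bc = 0.
Here (a, b, c, d) = (0.6727, 0.74, 0, 0): ad − bc = (0.6727)(0) − (0.74)(0) = 0, so the state is separable.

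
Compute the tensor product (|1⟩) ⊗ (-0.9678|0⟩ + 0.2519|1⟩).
-0.9678|10⟩ + 0.2519|11⟩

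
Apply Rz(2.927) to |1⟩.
(0.1071 + 0.9942i)|1⟩

Rz(2.927) = [[e^(−iθ/2), 0], [0, e^(iθ/2)]] with e^(±iθ/2) = cos(θ/2) ± i·sin(θ/2); θ = 2.927, cos(θ/2) ≈ 0.107091, sin(θ/2) ≈ 0.994249.
With a = amp(|0⟩) = 0 and b = amp(|1⟩) = 1:
new amp(|0⟩) = (0.107091 - 0.994249i)·a = 0
new amp(|1⟩) = (0.107091 + 0.994249i)·b = (0.1071 + 0.9942i)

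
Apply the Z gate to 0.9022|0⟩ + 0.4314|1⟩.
0.9022|0⟩ - 0.4314|1⟩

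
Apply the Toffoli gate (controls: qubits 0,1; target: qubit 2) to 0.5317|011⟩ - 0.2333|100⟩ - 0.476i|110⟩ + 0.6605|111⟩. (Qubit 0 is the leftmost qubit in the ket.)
0.5317|011⟩ - 0.2333|100⟩ + 0.6605|110⟩ - 0.476i|111⟩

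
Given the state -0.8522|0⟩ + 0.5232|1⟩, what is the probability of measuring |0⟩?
0.7262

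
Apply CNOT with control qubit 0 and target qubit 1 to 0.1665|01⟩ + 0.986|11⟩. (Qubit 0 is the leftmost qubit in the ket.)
0.1665|01⟩ + 0.986|10⟩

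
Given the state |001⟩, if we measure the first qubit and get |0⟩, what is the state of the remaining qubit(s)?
|01⟩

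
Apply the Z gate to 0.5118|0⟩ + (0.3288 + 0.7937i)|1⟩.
0.5118|0⟩ + (-0.3288 - 0.7937i)|1⟩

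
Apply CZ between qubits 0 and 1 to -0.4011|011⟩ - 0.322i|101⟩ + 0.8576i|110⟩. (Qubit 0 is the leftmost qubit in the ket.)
-0.4011|011⟩ - 0.322i|101⟩ - 0.8576i|110⟩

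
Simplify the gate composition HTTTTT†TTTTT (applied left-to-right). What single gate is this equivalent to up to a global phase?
H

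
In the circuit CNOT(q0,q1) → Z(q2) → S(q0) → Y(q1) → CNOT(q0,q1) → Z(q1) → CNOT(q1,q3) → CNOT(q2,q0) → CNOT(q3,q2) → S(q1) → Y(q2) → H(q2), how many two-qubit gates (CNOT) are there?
5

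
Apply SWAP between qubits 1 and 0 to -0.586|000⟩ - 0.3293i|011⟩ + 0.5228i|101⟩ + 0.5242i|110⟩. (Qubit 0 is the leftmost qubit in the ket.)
-0.586|000⟩ + 0.5228i|011⟩ - 0.3293i|101⟩ + 0.5242i|110⟩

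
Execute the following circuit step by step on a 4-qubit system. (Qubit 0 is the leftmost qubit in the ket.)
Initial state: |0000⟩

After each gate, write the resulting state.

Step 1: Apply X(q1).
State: |0100⟩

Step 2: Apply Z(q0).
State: |0100⟩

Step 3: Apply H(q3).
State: 1/√2|0100⟩ + 1/√2|0101⟩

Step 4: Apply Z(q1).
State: -1/√2|0100⟩ - 1/√2|0101⟩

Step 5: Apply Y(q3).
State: (1/√2)i|0100⟩ - (1/√2)i|0101⟩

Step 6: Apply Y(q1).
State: 1/√2|0000⟩ - 1/√2|0001⟩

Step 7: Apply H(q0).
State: 1/2|0000⟩ - 1/2|0001⟩ + 1/2|1000⟩ - 1/2|1001⟩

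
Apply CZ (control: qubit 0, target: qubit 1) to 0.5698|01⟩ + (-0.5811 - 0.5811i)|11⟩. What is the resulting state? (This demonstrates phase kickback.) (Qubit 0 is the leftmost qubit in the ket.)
0.5698|01⟩ + (0.5811 + 0.5811i)|11⟩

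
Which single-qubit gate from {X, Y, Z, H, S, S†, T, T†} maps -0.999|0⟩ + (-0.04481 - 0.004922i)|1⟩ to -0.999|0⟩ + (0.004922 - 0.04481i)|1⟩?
S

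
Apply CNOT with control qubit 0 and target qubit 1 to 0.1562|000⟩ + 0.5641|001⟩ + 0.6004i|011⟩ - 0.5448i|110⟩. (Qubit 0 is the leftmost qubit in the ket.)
0.1562|000⟩ + 0.5641|001⟩ + 0.6004i|011⟩ - 0.5448i|100⟩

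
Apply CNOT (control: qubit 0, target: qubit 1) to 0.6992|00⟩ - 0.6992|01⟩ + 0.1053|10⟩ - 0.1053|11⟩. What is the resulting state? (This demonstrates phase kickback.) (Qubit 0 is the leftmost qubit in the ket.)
0.6992|00⟩ - 0.6992|01⟩ - 0.1053|10⟩ + 0.1053|11⟩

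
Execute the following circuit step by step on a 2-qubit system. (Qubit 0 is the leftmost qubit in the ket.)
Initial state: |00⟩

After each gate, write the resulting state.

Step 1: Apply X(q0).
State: |10⟩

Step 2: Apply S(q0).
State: i|10⟩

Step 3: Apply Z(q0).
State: -i|10⟩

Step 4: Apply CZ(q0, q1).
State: -i|10⟩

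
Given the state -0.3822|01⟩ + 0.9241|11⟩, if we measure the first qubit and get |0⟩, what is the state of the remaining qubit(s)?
-|1⟩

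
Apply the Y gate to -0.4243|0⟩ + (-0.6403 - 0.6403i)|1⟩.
(-0.6403 + 0.6403i)|0⟩ - 0.4243i|1⟩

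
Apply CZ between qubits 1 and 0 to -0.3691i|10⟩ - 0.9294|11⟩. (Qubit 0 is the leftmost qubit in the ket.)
-0.3691i|10⟩ + 0.9294|11⟩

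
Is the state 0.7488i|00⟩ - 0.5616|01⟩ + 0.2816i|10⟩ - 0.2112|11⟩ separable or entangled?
Separable

Writing the state as a|00⟩ + b|01⟩ + c|10⟩ + d|11⟩, it is a product state iff ad − bc = 0.
Here (a, b, c, d) = (0.7488i, -0.5616, 0.2816i, -0.2112): ad − bc = (0.7488i)(-0.2112) − (-0.5616)(0.2816i) = 0, so the state is separable.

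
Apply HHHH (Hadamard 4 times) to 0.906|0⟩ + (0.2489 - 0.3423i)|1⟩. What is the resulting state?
0.906|0⟩ + (0.2489 - 0.3423i)|1⟩

H² = I, so an even number of Hadamards cancels: H^4 = I and the state is unchanged.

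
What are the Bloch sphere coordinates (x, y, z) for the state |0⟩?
(0, 0, 1)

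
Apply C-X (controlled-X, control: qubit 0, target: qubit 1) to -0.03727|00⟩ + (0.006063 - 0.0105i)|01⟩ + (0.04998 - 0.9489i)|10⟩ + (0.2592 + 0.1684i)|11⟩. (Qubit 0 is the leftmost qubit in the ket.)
-0.03727|00⟩ + (0.006063 - 0.0105i)|01⟩ + (0.2592 + 0.1684i)|10⟩ + (0.04998 - 0.9489i)|11⟩

C-X leaves the control-|0⟩ kets |00⟩, |01⟩ unchanged and applies X to qubit 1 on the control-|1⟩ pair (|10⟩, |11⟩).
X = [[0, 1], [1, 0]].
With a = amp(|10⟩) = (0.04998 - 0.9489i) and b = amp(|11⟩) = (0.2592 + 0.1684i):
new amp(|10⟩) = (1)·b = (0.2592 + 0.1684i)
new amp(|11⟩) = (1)·a = (0.04998 - 0.9489i)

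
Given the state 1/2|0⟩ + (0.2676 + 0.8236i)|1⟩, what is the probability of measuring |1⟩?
0.7499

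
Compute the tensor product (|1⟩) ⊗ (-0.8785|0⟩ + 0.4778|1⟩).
-0.8785|10⟩ + 0.4778|11⟩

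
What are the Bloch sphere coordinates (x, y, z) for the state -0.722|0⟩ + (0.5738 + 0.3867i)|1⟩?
(-0.8286, -0.5584, 0.0425)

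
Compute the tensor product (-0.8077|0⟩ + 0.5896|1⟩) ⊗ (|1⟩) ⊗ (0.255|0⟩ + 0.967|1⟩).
-0.206|010⟩ - 0.781|011⟩ + 0.1503|110⟩ + 0.5701|111⟩

amp(|b₁b₂…⟩) = product of the factor amplitudes for bits b₁, b₂, …; only kets whose every factor amplitude is nonzero survive.
|010⟩: (-0.8077)(1)(0.255) = -0.206
|011⟩: (-0.8077)(1)(0.967) = -0.781
|110⟩: (0.5896)(1)(0.255) = 0.1503
|111⟩: (0.5896)(1)(0.967) = 0.5701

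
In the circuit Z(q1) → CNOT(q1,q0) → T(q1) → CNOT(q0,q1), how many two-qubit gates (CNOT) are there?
2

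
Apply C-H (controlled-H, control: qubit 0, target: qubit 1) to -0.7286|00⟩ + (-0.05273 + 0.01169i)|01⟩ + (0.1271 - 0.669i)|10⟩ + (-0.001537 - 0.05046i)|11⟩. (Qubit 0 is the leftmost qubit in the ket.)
-0.7286|00⟩ + (-0.05273 + 0.01169i)|01⟩ + (0.08879 - 0.5087i)|10⟩ + (0.09096 - 0.4374i)|11⟩

C-H leaves the control-|0⟩ kets |00⟩, |01⟩ unchanged and applies H to qubit 1 on the control-|1⟩ pair (|10⟩, |11⟩).
H = [[1/√2, 1/√2], [1/√2, -1/√2]].
With a = amp(|10⟩) = (0.1271 - 0.669i) and b = amp(|11⟩) = (-0.001537 - 0.05046i):
new amp(|10⟩) = (1/√2)·a + (1/√2)·b = (0.08879 - 0.5087i)
new amp(|11⟩) = (1/√2)·a + (-1/√2)·b = (0.09096 - 0.4374i)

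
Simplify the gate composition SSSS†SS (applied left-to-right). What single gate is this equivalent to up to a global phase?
I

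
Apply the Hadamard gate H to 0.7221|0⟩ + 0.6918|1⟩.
0.9998|0⟩ + 0.02143|1⟩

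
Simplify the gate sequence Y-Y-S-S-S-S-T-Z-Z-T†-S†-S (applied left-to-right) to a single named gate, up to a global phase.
I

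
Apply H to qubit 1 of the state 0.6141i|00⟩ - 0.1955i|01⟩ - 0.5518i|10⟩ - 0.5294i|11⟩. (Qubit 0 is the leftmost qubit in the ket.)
0.296i|00⟩ + 0.5725i|01⟩ - 0.7645i|10⟩ - 0.01584i|11⟩

H on qubit 1 mixes each pair of kets that differ only in qubit 1: amplitudes (a, b) of (|…0…⟩, |…1…⟩) become ((a + b)/√2, (a − b)/√2). Kets absent from the input have amplitude 0.
(|00⟩, |01⟩): (a, b) = (0.6141i, -0.1955i) → (0.296i, 0.5725i)
(|10⟩, |11⟩): (a, b) = (-0.5518i, -0.5294i) → (-0.7645i, -0.01584i)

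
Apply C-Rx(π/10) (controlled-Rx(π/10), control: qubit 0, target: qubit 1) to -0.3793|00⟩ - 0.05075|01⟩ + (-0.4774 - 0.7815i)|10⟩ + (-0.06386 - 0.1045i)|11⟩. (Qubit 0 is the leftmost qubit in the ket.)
-0.3793|00⟩ - 0.05075|01⟩ + (-0.4879 - 0.7619i)|10⟩ + (-0.1853 - 0.02853i)|11⟩

C-Rx(π/10) leaves the control-|0⟩ kets |00⟩, |01⟩ unchanged and applies Rx(π/10) to qubit 1 on the control-|1⟩ pair (|10⟩, |11⟩).
Rx(π/10) = [[cos(θ/2), −i·sin(θ/2)], [−i·sin(θ/2), cos(θ/2)]]; θ = π/10, cos(θ/2) ≈ 0.987688, sin(θ/2) ≈ 0.156434.
With a = amp(|10⟩) = (-0.4774 - 0.7815i) and b = amp(|11⟩) = (-0.06386 - 0.1045i):
new amp(|10⟩) = (0.987688)·a + (-0.156434i)·b = (-0.4879 - 0.7619i)
new amp(|11⟩) = (-0.156434i)·a + (0.987688)·b = (-0.1853 - 0.02853i)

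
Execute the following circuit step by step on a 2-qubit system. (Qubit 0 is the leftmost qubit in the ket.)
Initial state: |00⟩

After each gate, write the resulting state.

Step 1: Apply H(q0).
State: 1/√2|00⟩ + 1/√2|10⟩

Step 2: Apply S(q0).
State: 1/√2|00⟩ + (1/√2)i|10⟩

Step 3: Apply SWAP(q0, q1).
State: 1/√2|00⟩ + (1/√2)i|01⟩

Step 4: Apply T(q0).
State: 1/√2|00⟩ + (1/√2)i|01⟩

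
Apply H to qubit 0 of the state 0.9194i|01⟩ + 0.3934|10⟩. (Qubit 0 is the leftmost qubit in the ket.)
0.2782|00⟩ + 0.6501i|01⟩ - 0.2782|10⟩ + 0.6501i|11⟩

H on qubit 0 mixes each pair of kets that differ only in qubit 0: amplitudes (a, b) of (|…0…⟩, |…1…⟩) become ((a + b)/√2, (a − b)/√2). Kets absent from the input have amplitude 0.
(|00⟩, |10⟩): (a, b) = (0, 0.3934) → (0.2782, -0.2782)
(|01⟩, |11⟩): (a, b) = (0.9194i, 0) → (0.6501i, 0.6501i)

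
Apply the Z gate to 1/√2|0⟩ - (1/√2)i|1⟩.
1/√2|0⟩ + (1/√2)i|1⟩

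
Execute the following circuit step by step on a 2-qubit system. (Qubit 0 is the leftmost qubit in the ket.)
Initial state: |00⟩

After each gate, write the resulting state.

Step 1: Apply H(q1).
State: 1/√2|00⟩ + 1/√2|01⟩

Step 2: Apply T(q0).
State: 1/√2|00⟩ + 1/√2|01⟩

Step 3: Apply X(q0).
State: 1/√2|10⟩ + 1/√2|11⟩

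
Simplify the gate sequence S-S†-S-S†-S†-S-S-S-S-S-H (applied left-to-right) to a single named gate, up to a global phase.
H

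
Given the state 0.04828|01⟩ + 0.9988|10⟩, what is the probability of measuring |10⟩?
0.9976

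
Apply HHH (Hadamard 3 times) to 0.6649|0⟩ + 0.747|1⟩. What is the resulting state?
0.9984|0⟩ - 0.05805|1⟩

H² = I, so H^3 = H: a single Hadamard. With (a, b) = (0.6649, 0.747), H gives ((a + b)/√2, (a − b)/√2) = (0.9984, -0.05805).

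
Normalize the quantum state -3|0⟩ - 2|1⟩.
-0.8321|0⟩ - 0.5547|1⟩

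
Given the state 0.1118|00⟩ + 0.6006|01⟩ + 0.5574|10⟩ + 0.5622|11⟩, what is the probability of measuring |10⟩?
0.3107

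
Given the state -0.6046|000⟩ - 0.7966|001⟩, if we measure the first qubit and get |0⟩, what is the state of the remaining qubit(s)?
-0.6046|00⟩ - 0.7966|01⟩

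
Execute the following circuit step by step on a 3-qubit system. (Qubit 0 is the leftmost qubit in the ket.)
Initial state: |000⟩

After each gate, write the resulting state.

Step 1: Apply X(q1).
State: |010⟩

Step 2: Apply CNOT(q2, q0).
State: |010⟩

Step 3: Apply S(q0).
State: |010⟩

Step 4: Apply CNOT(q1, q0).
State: |110⟩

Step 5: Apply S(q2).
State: |110⟩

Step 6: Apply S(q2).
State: |110⟩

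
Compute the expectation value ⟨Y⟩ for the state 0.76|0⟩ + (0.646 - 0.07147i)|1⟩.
-0.1086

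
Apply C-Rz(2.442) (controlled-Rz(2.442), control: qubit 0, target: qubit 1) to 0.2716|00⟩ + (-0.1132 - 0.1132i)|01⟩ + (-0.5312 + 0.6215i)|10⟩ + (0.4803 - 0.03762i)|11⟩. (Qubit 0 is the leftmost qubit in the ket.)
0.2716|00⟩ + (-0.1132 - 0.1132i)|01⟩ + (0.4018 + 0.712i)|10⟩ + (0.1999 + 0.4383i)|11⟩

C-Rz(2.442) leaves the control-|0⟩ kets |00⟩, |01⟩ unchanged and applies Rz(2.442) to qubit 1 on the control-|1⟩ pair (|10⟩, |11⟩).
Rz(2.442) = [[e^(−iθ/2), 0], [0, e^(iθ/2)]] with e^(±iθ/2) = cos(θ/2) ± i·sin(θ/2); θ = 2.442, cos(θ/2) ≈ 0.342706, sin(θ/2) ≈ 0.939443.
With a = amp(|10⟩) = (-0.5312 + 0.6215i) and b = amp(|11⟩) = (0.4803 - 0.03762i):
new amp(|10⟩) = (0.342706 - 0.939443i)·a = (0.4018 + 0.712i)
new amp(|11⟩) = (0.342706 + 0.939443i)·b = (0.1999 + 0.4383i)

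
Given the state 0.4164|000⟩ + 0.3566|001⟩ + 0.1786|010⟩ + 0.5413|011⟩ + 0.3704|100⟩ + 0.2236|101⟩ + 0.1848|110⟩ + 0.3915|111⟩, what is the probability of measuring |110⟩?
0.03415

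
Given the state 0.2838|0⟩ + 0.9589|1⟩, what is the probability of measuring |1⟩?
0.9195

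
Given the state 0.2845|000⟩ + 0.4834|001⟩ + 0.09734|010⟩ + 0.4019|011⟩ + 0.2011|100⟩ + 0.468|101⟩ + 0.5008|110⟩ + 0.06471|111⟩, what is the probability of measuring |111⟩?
0.004187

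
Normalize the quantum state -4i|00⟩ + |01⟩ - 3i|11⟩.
-0.7845i|00⟩ + 0.1961|01⟩ - 0.5883i|11⟩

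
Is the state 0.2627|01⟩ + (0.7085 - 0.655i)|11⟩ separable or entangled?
Separable

Writing the state as a|00⟩ + b|01⟩ + c|10⟩ + d|11⟩, it is a product state iff ad − bc = 0.
Here (a, b, c, d) = (0, 0.2627, 0, (0.7085 - 0.655i)): ad − bc = (0)(0.7085 - 0.655i) − (0.2627)(0) = 0, so the state is separable.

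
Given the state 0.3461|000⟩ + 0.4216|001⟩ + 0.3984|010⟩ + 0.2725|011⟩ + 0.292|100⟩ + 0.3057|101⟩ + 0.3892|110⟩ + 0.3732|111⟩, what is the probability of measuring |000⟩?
0.1198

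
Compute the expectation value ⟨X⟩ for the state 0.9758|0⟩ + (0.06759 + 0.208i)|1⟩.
0.1319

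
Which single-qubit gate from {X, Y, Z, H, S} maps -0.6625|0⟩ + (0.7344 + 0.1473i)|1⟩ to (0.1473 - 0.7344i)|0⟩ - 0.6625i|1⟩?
Y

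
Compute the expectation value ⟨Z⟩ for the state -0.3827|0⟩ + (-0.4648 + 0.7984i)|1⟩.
-0.707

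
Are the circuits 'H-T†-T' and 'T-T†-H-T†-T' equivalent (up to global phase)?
Yes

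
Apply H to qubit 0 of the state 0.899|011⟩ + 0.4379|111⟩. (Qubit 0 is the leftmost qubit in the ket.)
0.9453|011⟩ + 0.326|111⟩

H on qubit 0 mixes each pair of kets that differ only in qubit 0: amplitudes (a, b) of (|…0…⟩, |…1…⟩) become ((a + b)/√2, (a − b)/√2). Kets absent from the input have amplitude 0.
(|011⟩, |111⟩): (a, b) = (0.899, 0.4379) → (0.9453, 0.326)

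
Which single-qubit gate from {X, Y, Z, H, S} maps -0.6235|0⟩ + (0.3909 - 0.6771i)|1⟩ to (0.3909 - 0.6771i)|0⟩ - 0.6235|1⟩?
X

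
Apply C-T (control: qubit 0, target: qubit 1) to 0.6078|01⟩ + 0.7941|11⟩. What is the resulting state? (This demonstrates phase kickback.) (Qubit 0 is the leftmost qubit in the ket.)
0.6078|01⟩ + (0.5615 + 0.5615i)|11⟩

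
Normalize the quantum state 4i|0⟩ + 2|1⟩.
0.8944i|0⟩ + 1/√5|1⟩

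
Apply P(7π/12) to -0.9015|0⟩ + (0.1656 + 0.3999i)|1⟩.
-0.9015|0⟩ + (-0.4291 + 0.05646i)|1⟩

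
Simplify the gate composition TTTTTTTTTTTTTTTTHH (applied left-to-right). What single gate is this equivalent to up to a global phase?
I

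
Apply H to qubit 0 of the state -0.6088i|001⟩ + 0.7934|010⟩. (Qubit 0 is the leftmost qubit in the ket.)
-0.4305i|001⟩ + 0.561|010⟩ - 0.4305i|101⟩ + 0.561|110⟩

H on qubit 0 mixes each pair of kets that differ only in qubit 0: amplitudes (a, b) of (|…0…⟩, |…1…⟩) become ((a + b)/√2, (a − b)/√2). Kets absent from the input have amplitude 0.
(|001⟩, |101⟩): (a, b) = (-0.6088i, 0) → (-0.4305i, -0.4305i)
(|010⟩, |110⟩): (a, b) = (0.7934, 0) → (0.561, 0.561)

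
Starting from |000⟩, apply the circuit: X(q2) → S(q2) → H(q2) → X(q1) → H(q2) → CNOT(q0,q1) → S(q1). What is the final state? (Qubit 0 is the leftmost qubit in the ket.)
-|011⟩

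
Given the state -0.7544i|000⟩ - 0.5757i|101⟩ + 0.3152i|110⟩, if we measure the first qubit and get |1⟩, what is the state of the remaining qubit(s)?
-0.8771i|01⟩ + 0.4802i|10⟩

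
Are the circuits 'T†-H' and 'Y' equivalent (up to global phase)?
No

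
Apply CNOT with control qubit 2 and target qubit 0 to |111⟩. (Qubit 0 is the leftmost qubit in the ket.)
|011⟩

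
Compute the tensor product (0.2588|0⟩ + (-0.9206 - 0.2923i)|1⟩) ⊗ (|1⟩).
0.2588|01⟩ + (-0.9206 - 0.2923i)|11⟩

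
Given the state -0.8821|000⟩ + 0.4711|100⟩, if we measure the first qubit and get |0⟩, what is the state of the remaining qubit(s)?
-|00⟩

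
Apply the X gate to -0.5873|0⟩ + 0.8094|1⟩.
0.8094|0⟩ - 0.5873|1⟩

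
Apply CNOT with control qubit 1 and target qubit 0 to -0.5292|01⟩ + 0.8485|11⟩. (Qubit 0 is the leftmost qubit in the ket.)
0.8485|01⟩ - 0.5292|11⟩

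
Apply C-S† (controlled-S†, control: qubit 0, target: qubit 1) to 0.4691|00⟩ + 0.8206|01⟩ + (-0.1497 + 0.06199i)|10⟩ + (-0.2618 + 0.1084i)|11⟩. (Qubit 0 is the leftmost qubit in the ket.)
0.4691|00⟩ + 0.8206|01⟩ + (-0.1497 + 0.06199i)|10⟩ + (0.1084 + 0.2618i)|11⟩

C-S† leaves the control-|0⟩ kets |00⟩, |01⟩ unchanged and applies S† to qubit 1 on the control-|1⟩ pair (|10⟩, |11⟩).
S† = [[1, 0], [0, -i]].
With a = amp(|10⟩) = (-0.1497 + 0.06199i) and b = amp(|11⟩) = (-0.2618 + 0.1084i):
new amp(|10⟩) = (1)·a = (-0.1497 + 0.06199i)
new amp(|11⟩) = (-i)·b = (0.1084 + 0.2618i)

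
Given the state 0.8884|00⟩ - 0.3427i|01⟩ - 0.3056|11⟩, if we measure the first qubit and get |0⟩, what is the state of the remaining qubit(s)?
0.933|0⟩ - 0.3599i|1⟩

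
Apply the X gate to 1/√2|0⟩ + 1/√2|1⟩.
1/√2|0⟩ + 1/√2|1⟩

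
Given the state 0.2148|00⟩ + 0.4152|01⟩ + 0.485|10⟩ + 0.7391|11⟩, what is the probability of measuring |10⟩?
0.2352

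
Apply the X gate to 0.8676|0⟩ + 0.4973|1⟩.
0.4973|0⟩ + 0.8676|1⟩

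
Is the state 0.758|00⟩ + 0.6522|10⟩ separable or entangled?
Separable

Writing the state as a|00⟩ + b|01⟩ + c|10⟩ + d|11⟩, it is a product state iff ad − bc = 0.
Here (a, b, c, d) = (0.758, 0, 0.6522, 0): ad − bc = (0.758)(0) − (0)(0.6522) = 0, so the state is separable.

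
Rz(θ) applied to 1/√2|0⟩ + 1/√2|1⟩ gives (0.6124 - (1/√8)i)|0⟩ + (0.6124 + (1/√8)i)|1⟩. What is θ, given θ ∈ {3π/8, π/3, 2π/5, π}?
π/3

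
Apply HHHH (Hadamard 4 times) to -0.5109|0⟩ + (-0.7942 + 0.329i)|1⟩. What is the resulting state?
-0.5109|0⟩ + (-0.7942 + 0.329i)|1⟩

H² = I, so an even number of Hadamards cancels: H^4 = I and the state is unchanged.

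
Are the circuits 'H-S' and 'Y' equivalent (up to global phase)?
No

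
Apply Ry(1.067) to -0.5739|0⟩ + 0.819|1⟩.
-0.9106|0⟩ + 0.4133|1⟩

Ry(1.067) = [[cos(θ/2), −sin(θ/2)], [sin(θ/2), cos(θ/2)]]; θ = 1.067, cos(θ/2) ≈ 0.861032, sin(θ/2) ≈ 0.50855.
With a = amp(|0⟩) = -0.5739 and b = amp(|1⟩) = 0.819:
new amp(|0⟩) = (0.861032)·a + (-0.50855)·b = -0.9106
new amp(|1⟩) = (0.50855)·a + (0.861032)·b = 0.4133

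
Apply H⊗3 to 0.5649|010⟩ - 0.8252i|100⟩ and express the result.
(0.1997 - 0.2918i)|000⟩ + (0.1997 - 0.2918i)|001⟩ + (-0.1997 - 0.2918i)|010⟩ + (-0.1997 - 0.2918i)|011⟩ + (0.1997 + 0.2918i)|100⟩ + (0.1997 + 0.2918i)|101⟩ + (-0.1997 + 0.2918i)|110⟩ + (-0.1997 + 0.2918i)|111⟩

H⊗3 gives amp(|y⟩) = (1/2√2) Σ_x (−1)^(x·y) amp(|x⟩), where x·y is the number of positions in which both x and y have a 1.
|000⟩: (0.5649 - 0.8252i)/(2√2) = (0.1997 - 0.2918i)
|001⟩: (0.5649 - 0.8252i)/(2√2) = (0.1997 - 0.2918i)
|010⟩: (-0.5649 - 0.8252i)/(2√2) = (-0.1997 - 0.2918i)
|011⟩: (-0.5649 - 0.8252i)/(2√2) = (-0.1997 - 0.2918i)
|100⟩: (0.5649 + 0.8252i)/(2√2) = (0.1997 + 0.2918i)
|101⟩: (0.5649 + 0.8252i)/(2√2) = (0.1997 + 0.2918i)
|110⟩: (-0.5649 + 0.8252i)/(2√2) = (-0.1997 + 0.2918i)
|111⟩: (-0.5649 + 0.8252i)/(2√2) = (-0.1997 + 0.2918i)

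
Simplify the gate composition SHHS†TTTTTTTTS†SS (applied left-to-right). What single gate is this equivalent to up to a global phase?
S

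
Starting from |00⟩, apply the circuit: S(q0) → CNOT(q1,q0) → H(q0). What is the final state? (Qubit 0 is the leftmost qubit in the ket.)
1/√2|00⟩ + 1/√2|10⟩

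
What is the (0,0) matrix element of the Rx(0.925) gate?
0.8949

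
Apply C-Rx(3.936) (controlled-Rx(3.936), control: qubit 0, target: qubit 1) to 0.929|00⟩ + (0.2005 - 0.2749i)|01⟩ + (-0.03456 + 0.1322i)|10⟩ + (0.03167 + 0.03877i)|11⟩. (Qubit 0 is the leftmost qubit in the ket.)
0.929|00⟩ + (0.2005 - 0.2749i)|01⟩ + (0.04912 - 0.08034i)|10⟩ + (0.1097 + 0.01687i)|11⟩

C-Rx(3.936) leaves the control-|0⟩ kets |00⟩, |01⟩ unchanged and applies Rx(3.936) to qubit 1 on the control-|1⟩ pair (|10⟩, |11⟩).
Rx(3.936) = [[cos(θ/2), −i·sin(θ/2)], [−i·sin(θ/2), cos(θ/2)]]; θ = 3.936, cos(θ/2) ≈ -0.386841, sin(θ/2) ≈ 0.922146.
With a = amp(|10⟩) = (-0.03456 + 0.1322i) and b = amp(|11⟩) = (0.03167 + 0.03877i):
new amp(|10⟩) = (-0.386841)·a + (-0.922146i)·b = (0.04912 - 0.08034i)
new amp(|11⟩) = (-0.922146i)·a + (-0.386841)·b = (0.1097 + 0.01687i)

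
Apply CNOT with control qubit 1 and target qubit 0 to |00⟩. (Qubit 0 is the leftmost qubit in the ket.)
|00⟩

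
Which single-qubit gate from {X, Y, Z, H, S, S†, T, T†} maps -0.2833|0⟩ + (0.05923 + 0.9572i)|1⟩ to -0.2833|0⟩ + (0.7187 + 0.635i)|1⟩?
T†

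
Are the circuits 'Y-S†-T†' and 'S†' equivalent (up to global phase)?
No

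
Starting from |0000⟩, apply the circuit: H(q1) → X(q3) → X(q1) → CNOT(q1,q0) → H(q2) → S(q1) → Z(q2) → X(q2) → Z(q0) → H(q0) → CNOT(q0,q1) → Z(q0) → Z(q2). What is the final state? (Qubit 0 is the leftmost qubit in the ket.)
-1/√8|0001⟩ - 1/√8|0011⟩ + (1/√8)i|0101⟩ + (1/√8)i|0111⟩ + (1/√8)i|1001⟩ + (1/√8)i|1011⟩ + 1/√8|1101⟩ + 1/√8|1111⟩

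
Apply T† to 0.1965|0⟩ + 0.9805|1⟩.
0.1965|0⟩ + (0.6933 - 0.6933i)|1⟩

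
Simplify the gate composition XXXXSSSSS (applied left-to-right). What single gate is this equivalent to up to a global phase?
S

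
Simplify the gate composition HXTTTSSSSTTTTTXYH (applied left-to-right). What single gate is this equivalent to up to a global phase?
Y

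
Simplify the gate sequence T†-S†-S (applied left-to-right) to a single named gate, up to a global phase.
T†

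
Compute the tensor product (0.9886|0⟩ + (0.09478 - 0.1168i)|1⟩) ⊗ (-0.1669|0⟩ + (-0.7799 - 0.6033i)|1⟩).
-0.165|00⟩ + (-0.771 - 0.5964i)|01⟩ + (-0.01582 + 0.01949i)|10⟩ + (-0.1444 + 0.03391i)|11⟩

amp(|b₁b₂…⟩) = product of the factor amplitudes for bits b₁, b₂, …; only kets whose every factor amplitude is nonzero survive.
|00⟩: (0.9886)(-0.1669) = -0.165
|01⟩: (0.9886)(-0.7799 - 0.6033i) = (-0.771 - 0.5964i)
|10⟩: (0.09478 - 0.1168i)(-0.1669) = (-0.01582 + 0.01949i)
|11⟩: (0.09478 - 0.1168i)(-0.7799 - 0.6033i) = (-0.1444 + 0.03391i)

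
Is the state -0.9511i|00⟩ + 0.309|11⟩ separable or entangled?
Entangled

Writing the state as a|00⟩ + b|01⟩ + c|10⟩ + d|11⟩, it is a product state iff ad − bc = 0.
Here (a, b, c, d) = (-0.9511i, 0, 0, 0.309): ad − bc = (-0.9511i)(0.309) − (0)(0) = -0.2939i ≠ 0, so the state is entangled.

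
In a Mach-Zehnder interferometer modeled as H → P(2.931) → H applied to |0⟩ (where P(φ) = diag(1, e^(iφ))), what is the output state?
(0.01105 + 0.1045i)|0⟩ + (0.989 - 0.1045i)|1⟩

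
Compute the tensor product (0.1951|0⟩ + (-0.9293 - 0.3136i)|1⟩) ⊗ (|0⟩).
0.1951|00⟩ + (-0.9293 - 0.3136i)|10⟩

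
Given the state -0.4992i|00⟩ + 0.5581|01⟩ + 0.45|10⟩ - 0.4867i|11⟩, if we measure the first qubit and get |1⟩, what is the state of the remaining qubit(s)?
0.6789|0⟩ - 0.7342i|1⟩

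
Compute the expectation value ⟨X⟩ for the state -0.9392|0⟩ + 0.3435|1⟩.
-0.6452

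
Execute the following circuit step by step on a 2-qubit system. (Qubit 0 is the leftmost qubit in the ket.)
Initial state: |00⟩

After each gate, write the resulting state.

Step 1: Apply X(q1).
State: |01⟩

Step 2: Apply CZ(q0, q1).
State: |01⟩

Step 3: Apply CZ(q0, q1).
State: |01⟩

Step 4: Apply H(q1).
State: 1/√2|00⟩ - 1/√2|01⟩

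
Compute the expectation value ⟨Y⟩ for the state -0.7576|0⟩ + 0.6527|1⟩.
0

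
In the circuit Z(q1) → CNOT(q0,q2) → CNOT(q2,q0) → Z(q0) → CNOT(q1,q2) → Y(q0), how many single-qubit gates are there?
3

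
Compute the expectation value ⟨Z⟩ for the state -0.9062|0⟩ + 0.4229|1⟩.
0.6424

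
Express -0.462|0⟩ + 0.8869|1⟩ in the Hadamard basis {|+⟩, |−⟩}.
0.3004|+⟩ - 0.9538|−⟩

With |ψ⟩ = α|0⟩ + β|1⟩, the Hadamard-basis coefficients are ⟨+|ψ⟩ = (α + β)/√2 and ⟨−|ψ⟩ = (α − β)/√2.
Here α = -0.462, β = 0.8869: (α + β)/√2 = 0.3004, (α − β)/√2 = -0.9538.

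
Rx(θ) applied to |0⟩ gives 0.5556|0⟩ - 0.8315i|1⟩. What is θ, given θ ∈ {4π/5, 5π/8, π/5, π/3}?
5π/8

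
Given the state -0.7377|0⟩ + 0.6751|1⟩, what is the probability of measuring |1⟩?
0.4558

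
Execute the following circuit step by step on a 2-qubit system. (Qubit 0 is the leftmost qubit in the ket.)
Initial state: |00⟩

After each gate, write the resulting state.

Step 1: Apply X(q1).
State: |01⟩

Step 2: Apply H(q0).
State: 1/√2|01⟩ + 1/√2|11⟩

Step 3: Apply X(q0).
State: 1/√2|01⟩ + 1/√2|11⟩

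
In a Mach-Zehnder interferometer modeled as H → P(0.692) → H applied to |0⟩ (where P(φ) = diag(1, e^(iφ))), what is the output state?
(0.885 + 0.319i)|0⟩ + (0.115 - 0.319i)|1⟩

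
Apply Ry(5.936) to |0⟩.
-0.985|0⟩ + 0.1727|1⟩

Ry(5.936) = [[cos(θ/2), −sin(θ/2)], [sin(θ/2), cos(θ/2)]]; θ = 5.936, cos(θ/2) ≈ -0.984971, sin(θ/2) ≈ 0.172722.
With a = amp(|0⟩) = 1 and b = amp(|1⟩) = 0:
new amp(|0⟩) = (-0.984971)·a + (-0.172722)·b = -0.985
new amp(|1⟩) = (0.172722)·a + (-0.984971)·b = 0.1727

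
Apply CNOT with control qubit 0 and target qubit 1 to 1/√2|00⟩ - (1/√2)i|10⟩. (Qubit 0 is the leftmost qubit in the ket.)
1/√2|00⟩ - (1/√2)i|11⟩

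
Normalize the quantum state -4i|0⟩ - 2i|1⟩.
-0.8944i|0⟩ - (1/√5)i|1⟩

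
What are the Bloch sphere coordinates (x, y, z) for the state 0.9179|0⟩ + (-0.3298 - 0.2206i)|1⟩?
(-0.6054, -0.405, 0.6851)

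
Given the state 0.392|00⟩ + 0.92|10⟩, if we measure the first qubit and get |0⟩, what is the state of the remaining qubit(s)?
|0⟩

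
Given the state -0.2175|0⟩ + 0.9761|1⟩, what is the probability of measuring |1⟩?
0.9528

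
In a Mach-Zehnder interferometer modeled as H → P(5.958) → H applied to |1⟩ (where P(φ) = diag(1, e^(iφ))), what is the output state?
(0.0262 + 0.1597i)|0⟩ + (0.9738 - 0.1597i)|1⟩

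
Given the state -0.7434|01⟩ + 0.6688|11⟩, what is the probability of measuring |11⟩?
0.4473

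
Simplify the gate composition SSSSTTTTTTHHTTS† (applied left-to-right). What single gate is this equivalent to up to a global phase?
S†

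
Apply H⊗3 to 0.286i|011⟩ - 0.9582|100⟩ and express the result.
(-0.3388 + 0.1011i)|000⟩ + (-0.3388 - 0.1011i)|001⟩ + (-0.3388 - 0.1011i)|010⟩ + (-0.3388 + 0.1011i)|011⟩ + (0.3388 + 0.1011i)|100⟩ + (0.3388 - 0.1011i)|101⟩ + (0.3388 - 0.1011i)|110⟩ + (0.3388 + 0.1011i)|111⟩

H⊗3 gives amp(|y⟩) = (1/2√2) Σ_x (−1)^(x·y) amp(|x⟩), where x·y is the number of positions in which both x and y have a 1.
|000⟩: (0.286i - 0.9582)/(2√2) = (-0.3388 + 0.1011i)
|001⟩: (-0.286i - 0.9582)/(2√2) = (-0.3388 - 0.1011i)
|010⟩: (-0.286i - 0.9582)/(2√2) = (-0.3388 - 0.1011i)
|011⟩: (0.286i - 0.9582)/(2√2) = (-0.3388 + 0.1011i)
|100⟩: (0.286i + 0.9582)/(2√2) = (0.3388 + 0.1011i)
|101⟩: (-0.286i + 0.9582)/(2√2) = (0.3388 - 0.1011i)
|110⟩: (-0.286i + 0.9582)/(2√2) = (0.3388 - 0.1011i)
|111⟩: (0.286i + 0.9582)/(2√2) = (0.3388 + 0.1011i)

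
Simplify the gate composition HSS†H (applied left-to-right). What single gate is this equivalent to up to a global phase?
I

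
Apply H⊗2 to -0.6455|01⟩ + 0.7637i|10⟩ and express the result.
(-0.3228 + 0.3819i)|00⟩ + (0.3228 + 0.3819i)|01⟩ + (-0.3228 - 0.3819i)|10⟩ + (0.3228 - 0.3819i)|11⟩

H⊗2 gives amp(|y⟩) = (1/2) Σ_x (−1)^(x·y) amp(|x⟩), where x·y is the number of positions in which both x and y have a 1.
|00⟩: (-0.6455 + 0.7637i)/2 = (-0.3228 + 0.3819i)
|01⟩: (0.6455 + 0.7637i)/2 = (0.3228 + 0.3819i)
|10⟩: (-0.6455 - 0.7637i)/2 = (-0.3228 - 0.3819i)
|11⟩: (0.6455 - 0.7637i)/2 = (0.3228 - 0.3819i)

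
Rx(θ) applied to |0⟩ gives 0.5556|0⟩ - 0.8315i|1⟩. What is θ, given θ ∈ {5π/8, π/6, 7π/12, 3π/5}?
5π/8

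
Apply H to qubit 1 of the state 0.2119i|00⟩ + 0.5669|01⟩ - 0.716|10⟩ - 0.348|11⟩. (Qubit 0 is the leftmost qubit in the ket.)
(0.4009 + 0.1498i)|00⟩ + (-0.4009 + 0.1498i)|01⟩ - 0.7524|10⟩ - 0.2602|11⟩

H on qubit 1 mixes each pair of kets that differ only in qubit 1: amplitudes (a, b) of (|…0…⟩, |…1…⟩) become ((a + b)/√2, (a − b)/√2). Kets absent from the input have amplitude 0.
(|00⟩, |01⟩): (a, b) = (0.2119i, 0.5669) → ((0.4009 + 0.1498i), (-0.4009 + 0.1498i))
(|10⟩, |11⟩): (a, b) = (-0.716, -0.348) → (-0.7524, -0.2602)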